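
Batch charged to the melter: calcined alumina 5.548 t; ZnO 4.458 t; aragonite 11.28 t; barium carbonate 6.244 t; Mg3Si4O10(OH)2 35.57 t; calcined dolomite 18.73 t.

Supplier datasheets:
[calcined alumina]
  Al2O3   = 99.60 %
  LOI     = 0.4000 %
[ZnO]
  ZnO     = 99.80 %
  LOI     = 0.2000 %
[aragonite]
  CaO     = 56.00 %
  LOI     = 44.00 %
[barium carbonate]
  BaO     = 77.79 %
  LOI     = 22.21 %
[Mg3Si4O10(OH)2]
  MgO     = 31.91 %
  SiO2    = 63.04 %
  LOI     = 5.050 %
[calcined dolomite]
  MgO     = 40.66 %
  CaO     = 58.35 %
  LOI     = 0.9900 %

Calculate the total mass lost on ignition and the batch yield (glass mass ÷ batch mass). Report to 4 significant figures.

LOI loss = 8.363 t; glass = 73.47 t; yield = 89.78%

In-progress results are printed, rounded to 4 significant figures, at each printed step; all internal work carries exact precision at every stage; exactly one rounding lands on each reported number. All derived quantities (six oxide percentages, glass mass, ignition loss, totals, the yield) are rebuilt in full precision from the batch weights at 73.47 t of glass, as written in the problem or answer text.
Ignition loss by material:
  calcined alumina: 5.548 × 0.004000 = 0.02219 t
  ZnO: 4.458 × 0.002000 = 0.008916 t
  aragonite: 11.28 × 0.4400 = 4.963 t
  barium carbonate: 6.244 × 0.2221 = 1.387 t
  Mg3Si4O10(OH)2: 35.57 × 0.05050 = 1.796 t
  calcined dolomite: 18.73 × 0.009900 = 0.1854 t
Total LOI = 8.363 t
Glass = batch − LOI = 81.83 − 8.363 = 73.47 t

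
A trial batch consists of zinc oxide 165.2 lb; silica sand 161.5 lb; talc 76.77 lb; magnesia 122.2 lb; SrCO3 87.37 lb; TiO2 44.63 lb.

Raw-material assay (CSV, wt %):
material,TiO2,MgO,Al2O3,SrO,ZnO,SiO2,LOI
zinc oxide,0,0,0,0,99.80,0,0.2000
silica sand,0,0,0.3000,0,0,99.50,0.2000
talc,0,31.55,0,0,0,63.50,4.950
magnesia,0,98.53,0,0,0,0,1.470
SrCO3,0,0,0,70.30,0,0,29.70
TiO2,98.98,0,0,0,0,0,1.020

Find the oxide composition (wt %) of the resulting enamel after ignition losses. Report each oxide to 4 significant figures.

The whole derivation keeps full precision at every stage — working values appear with 4-significant-figure rounding as written. Every reported figure includes exactly one rounding; derived quantities are computed in exact precision (the six compositions, the totals, net glass mass, the yield, LOI) from the weighed amounts at 625.0 lb of glass, as written in the question or the answer.
Per-oxide mass from batch:
  TiO2: 44.63·0.9898 = 44.17 lb
  MgO: 76.77·0.3155 + 122.2·0.9853 = 144.6 lb
  Al2O3: 161.5·0.003000 = 0.4845 lb
  SrO: 87.37·0.7030 = 61.42 lb
  ZnO: 165.2·0.9980 = 164.9 lb
  SiO2: 161.5·0.9950 + 76.77·0.6350 = 209.4 lb
LOI: 165.2·0.002000 + 161.5·0.002000 + 76.77·0.04950 + 122.2·0.01470 + 87.37·0.2970 + 44.63·0.01020 = 32.65 lb
batch − LOI leaves glass = 657.7 − 32.65 = 625.0 lb (equal to the oxide-mass sum)
each oxide over glass, ×100, is wt %

Glass mass = 625.0 lb (batch 657.7 − LOI 32.65).
Composition: TiO2 7.068%, MgO 23.14%, Al2O3 0.07752%, SrO 9.827%, ZnO 26.38%, SiO2 33.51%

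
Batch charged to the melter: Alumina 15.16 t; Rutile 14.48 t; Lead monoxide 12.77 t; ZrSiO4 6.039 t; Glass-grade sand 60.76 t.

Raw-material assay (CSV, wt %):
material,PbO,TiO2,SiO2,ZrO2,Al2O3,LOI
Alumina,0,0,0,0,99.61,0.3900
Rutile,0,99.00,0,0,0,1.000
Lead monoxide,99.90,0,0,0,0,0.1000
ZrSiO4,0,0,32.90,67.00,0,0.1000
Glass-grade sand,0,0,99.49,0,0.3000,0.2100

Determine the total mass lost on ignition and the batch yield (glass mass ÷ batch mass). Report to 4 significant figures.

LOI loss = 0.3503 t; glass = 108.9 t; yield = 99.68%

The whole derivation carries full precision at each step — values along the way appear, rounded to four significant figures, alongside each step. Every reported value receives exactly one rounding. All derived quantities are re-derived in full float precision (ignition loss, glass mass, the totals, five oxide percentages, yield) using the weight values at 108.9 t of glass, as given in either problem or answer.
Loss on ignition, line by line:
  Alumina: 15.16 × 0.003900 = 0.05912 t
  Rutile: 14.48 × 0.01000 = 0.1448 t
  Lead monoxide: 12.77 × 0.001000 = 0.01277 t
  ZrSiO4: 6.039 × 0.001000 = 0.006039 t
  Glass-grade sand: 60.76 × 0.002100 = 0.1276 t
Total LOI = 0.3503 t
Glass = batch − LOI = 109.2 − 0.3503 = 108.9 t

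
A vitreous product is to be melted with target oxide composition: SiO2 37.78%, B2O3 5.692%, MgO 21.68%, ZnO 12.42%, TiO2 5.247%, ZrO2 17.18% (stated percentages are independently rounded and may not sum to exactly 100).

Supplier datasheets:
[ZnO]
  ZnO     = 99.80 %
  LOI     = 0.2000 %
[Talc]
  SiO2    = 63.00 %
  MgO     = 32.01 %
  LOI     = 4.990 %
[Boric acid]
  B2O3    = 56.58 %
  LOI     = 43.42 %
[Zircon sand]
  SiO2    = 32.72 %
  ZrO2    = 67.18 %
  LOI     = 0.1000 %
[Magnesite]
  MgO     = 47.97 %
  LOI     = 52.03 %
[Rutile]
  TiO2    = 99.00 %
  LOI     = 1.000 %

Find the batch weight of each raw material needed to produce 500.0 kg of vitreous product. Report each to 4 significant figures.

All internal work maintains full float precision at every stage. Values along the way are printed rounded off to 4 significant figures across the worked steps — every reported number receives exactly one rounding — all derived quantities, including totals, net glass mass, ignition loss, the yield, the six compositions, are recomputed from the weighed amounts per 500.0 kg of glass in exact precision precisely as stated by the problem or the answer.
Target oxide masses per 500.0 kg vitreous product:
  SiO2: 37.78% × 500.0 = 188.9 kg
  B2O3: 5.692% × 500.0 = 28.46 kg
  MgO: 21.68% × 500.0 = 108.4 kg
  ZnO: 12.42% × 500.0 = 62.10 kg
  TiO2: 5.247% × 500.0 = 26.24 kg
  ZrO2: 17.18% × 500.0 = 85.90 kg
A balance pass over the oxides, applying the batch weights above, under the basis named above (sum by sum, the targets are met given rounding of the digits):
  SiO2: 233.4·0.6300 + 127.9·0.3272 = 188.9 kg (target 188.9 kg)
  B2O3: 50.30·0.5658 = 28.46 kg (target 28.46 kg)
  MgO: 233.4·0.3201 + 70.21·0.4797 = 108.4 kg (target 108.4 kg)
  ZnO: 62.22·0.9980 = 62.10 kg (target 62.10 kg)
  TiO2: 26.50·0.9900 = 26.23 kg (target 26.24 kg)
  ZrO2: 127.9·0.6718 = 85.92 kg (target 85.90 kg)
Auditing the glass mass value: total charge less LOI = 500.0 kg (the targets, summed, come to 500.0 kg; the stated basis being 500.0 kg — a pure rounding effect).
Summing the batch: Σ batch = 570.5 kg; Σ batch·LOI gives LOI loss = 70.53 kg; yield: glass divided by total = 87.64%.

Batch per 500.0 kg vitreous product:
  ZnO: 62.22 kg
  Talc: 233.4 kg
  Boric acid: 50.30 kg
  Zircon sand: 127.9 kg
  Magnesite: 70.21 kg
  Rutile: 26.50 kg
Total batch = 570.5 kg; LOI loss = 70.53 kg; yield = 87.64%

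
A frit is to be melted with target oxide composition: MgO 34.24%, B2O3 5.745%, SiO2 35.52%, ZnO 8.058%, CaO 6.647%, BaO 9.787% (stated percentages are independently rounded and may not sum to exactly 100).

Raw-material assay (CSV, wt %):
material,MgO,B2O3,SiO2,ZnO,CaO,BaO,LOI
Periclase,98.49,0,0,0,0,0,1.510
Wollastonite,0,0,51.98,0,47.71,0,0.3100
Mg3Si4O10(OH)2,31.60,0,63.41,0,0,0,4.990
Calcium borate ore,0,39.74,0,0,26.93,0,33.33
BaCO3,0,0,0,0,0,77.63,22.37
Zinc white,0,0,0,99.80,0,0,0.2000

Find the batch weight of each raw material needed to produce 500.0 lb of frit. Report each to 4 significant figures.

Batch per 500.0 lb frit:
  Periclase: 91.55 lb
  Wollastonite: 28.86 lb
  Mg3Si4O10(OH)2: 256.4 lb
  Calcium borate ore: 72.28 lb
  BaCO3: 63.04 lb
  Zinc white: 40.37 lb
Total batch = 552.5 lb; LOI loss = 52.54 lb; yield = 90.49%

Each numeric step holds full float precision at all times — working values are shown with 4-significant-figure rounding in the printout. Each reported result sees exactly one rounding. Derived quantities are re-derived at full precision (the yield, net glass mass, six oxide percentages, the totals, ignition loss) from the batch weights on 500.0 lb of glass, as set out in the problem or answer text.
Oxide-by-oxide targets in 500.0 lb frit:
  MgO: 34.24% × 500.0 = 171.2 lb
  B2O3: 5.745% × 500.0 = 28.72 lb
  SiO2: 35.52% × 500.0 = 177.6 lb
  ZnO: 8.058% × 500.0 = 40.29 lb
  CaO: 6.647% × 500.0 = 33.24 lb
  BaO: 9.787% × 500.0 = 48.94 lb
Checking each oxide sum on the weights just shown, relative to the basis at hand (target by target, the sums agree inside rounding margins):
  MgO: 91.55·0.9849 + 256.4·0.3160 = 171.2 lb (target 171.2 lb)
  B2O3: 72.28·0.3974 = 28.72 lb (target 28.72 lb)
  SiO2: 28.86·0.5198 + 256.4·0.6341 = 177.6 lb (target 177.6 lb)
  ZnO: 40.37·0.9980 = 40.29 lb (target 40.29 lb)
  CaO: 28.86·0.4771 + 72.28·0.2693 = 33.23 lb (target 33.24 lb)
  BaO: 63.04·0.7763 = 48.94 lb (target 48.94 lb)
Mass balance on the glass: batch Σ − ignition loss = 500.0 lb (targets for the oxides total 500.0 lb; against the stated basis, 500.0 lb — rounding explains the deltas).
Summing the batch: Σ batch = 552.5 lb; LOI removed, Σ of batch·LOI: 52.54 lb; as yield: glass ÷ batch → 90.49%.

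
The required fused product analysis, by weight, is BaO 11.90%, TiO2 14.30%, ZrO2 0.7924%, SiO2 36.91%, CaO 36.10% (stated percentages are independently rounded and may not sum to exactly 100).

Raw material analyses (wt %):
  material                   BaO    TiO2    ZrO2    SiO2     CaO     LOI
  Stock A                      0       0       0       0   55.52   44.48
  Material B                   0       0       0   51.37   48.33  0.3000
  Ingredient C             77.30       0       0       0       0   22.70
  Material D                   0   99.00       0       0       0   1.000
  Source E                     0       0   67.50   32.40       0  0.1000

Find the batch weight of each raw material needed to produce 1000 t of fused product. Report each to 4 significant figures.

Batch per 1000 t fused product:
  Stock A: 31.20 t
  Material B: 711.1 t
  Ingredient C: 153.9 t
  Material D: 144.4 t
  Source E: 11.74 t
Total batch = 1052 t; LOI loss = 52.40 t; yield = 95.02%

The intermediate values are shown (rounded to four significant figures) alongside each step; full precision is carried at every stage — each reported value undergoes a single rounding. All derived quantities are recomputed from the batch weights for 1000 t of glass at full float precision (five oxide percentages, net glass mass, LOI, totals, the yield), exactly as shown in problem or answer.
Oxide-by-oxide targets in 1000 t fused product:
  BaO: 11.90% × 1000 = 119.0 t
  TiO2: 14.30% × 1000 = 143.0 t
  ZrO2: 0.7924% × 1000 = 7.924 t
  SiO2: 36.91% × 1000 = 369.1 t
  CaO: 36.10% × 1000 = 361.0 t
Mass-balance tally per oxide on the weights just shown, versus the basis set out (each sum matches its target mass exact up to rounding of places):
  BaO: 153.9·0.7730 = 119.0 t (target 119.0 t)
  TiO2: 144.4·0.9900 = 143.0 t (target 143.0 t)
  ZrO2: 11.74·0.6750 = 7.925 t (target 7.924 t)
  SiO2: 711.1·0.5137 + 11.74·0.3240 = 369.1 t (target 369.1 t)
  CaO: 31.20·0.5552 + 711.1·0.4833 = 361.0 t (target 361.0 t)
Glass-mass sanity pass: Σ batch − LOI loss = 999.9 t (targets for the oxides total 1000 t; basis as stated: 1000 t — any gap is answer rounding).
Batch grand total — Σ batch = 1052 t; LOI loss = Σ batch·LOI = 52.40 t; yield: glass divided by total = 95.02%.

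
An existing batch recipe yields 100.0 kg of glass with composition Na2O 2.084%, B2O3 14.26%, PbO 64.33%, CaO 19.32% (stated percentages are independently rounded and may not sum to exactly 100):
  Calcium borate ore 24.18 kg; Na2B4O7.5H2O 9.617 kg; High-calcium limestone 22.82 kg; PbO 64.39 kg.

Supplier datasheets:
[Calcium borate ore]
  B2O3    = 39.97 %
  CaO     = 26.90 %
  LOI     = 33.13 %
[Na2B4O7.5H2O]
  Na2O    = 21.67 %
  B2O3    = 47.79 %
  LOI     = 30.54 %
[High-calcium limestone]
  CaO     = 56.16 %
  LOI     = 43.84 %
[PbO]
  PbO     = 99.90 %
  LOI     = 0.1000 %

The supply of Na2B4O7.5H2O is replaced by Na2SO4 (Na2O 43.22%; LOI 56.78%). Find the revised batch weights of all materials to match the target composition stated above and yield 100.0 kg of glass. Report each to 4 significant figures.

Revised batch per 100.0 kg glass:
  Calcium borate ore: 35.68 kg
  Na2SO4: 4.822 kg
  High-calcium limestone: 17.31 kg
  PbO: 64.39 kg
Total batch = 122.2 kg; LOI loss = 22.21 kg

The working math carries full float precision in every operation — mid-chain values appear with 4-significant-figure rounding alongside each step; each reported result takes a single rounding — all derived quantities are computed in exact precision (net glass mass, the four compositions, LOI, the yield, totals) from the weighed amounts on 100.0 kg of glass as they appear in the problem or the answer.
Target oxide masses per 100.0 kg glass:
  Na2O: 2.084% × 100.0 = 2.084 kg
  B2O3: 14.26% × 100.0 = 14.26 kg
  PbO: 64.33% × 100.0 = 64.33 kg
  CaO: 19.32% × 100.0 = 19.32 kg
Mass-balance tally per oxide per the reported batch figures, against the basis in use (delivered sums recover each target exact up to rounding of places):
  Na2O: 4.822·0.4322 = 2.084 kg (target 2.084 kg)
  B2O3: 35.68·0.3997 = 14.26 kg (target 14.26 kg)
  PbO: 64.39·0.9990 = 64.33 kg (target 64.33 kg)
  CaO: 35.68·0.2690 + 17.31·0.5616 = 19.32 kg (target 19.32 kg)
Consistency of the glass mass: Σ batch − LOI loss = 99.99 kg (per-oxide target masses sum to 99.99 kg; against the stated basis, 100.0 kg — any gap is answer rounding).
Adding the batch up: Σ batch = 122.2 kg; ignition loss, Σ(batch × LOI) = 22.21 kg; yield: glass divided by total = 81.82%.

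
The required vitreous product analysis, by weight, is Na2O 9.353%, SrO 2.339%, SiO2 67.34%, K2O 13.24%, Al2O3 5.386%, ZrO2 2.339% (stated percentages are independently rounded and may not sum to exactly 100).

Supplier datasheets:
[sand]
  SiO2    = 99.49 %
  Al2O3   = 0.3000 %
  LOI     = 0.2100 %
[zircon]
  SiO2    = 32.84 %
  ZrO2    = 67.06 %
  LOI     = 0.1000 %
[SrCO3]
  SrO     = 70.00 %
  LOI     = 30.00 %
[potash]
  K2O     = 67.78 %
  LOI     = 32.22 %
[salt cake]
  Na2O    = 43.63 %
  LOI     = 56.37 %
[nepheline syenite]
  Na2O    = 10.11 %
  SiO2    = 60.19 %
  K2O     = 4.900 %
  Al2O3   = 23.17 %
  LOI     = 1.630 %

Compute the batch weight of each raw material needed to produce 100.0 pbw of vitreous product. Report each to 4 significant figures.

The whole derivation carries full precision from start to finish — the intermediate values are shown (rounded to 4 significant figures) when written out. Every reported value is rounded exactly once — derived quantities, including ignition loss, glass mass, the six compositions, totals, yield, are carried using the weight values for 100.0 pbw of glass in full float precision exactly as shown in question or answer.
Per-oxide target masses for 100.0 pbw vitreous product:
  Na2O: 9.353% × 100.0 = 9.353 pbw
  SrO: 2.339% × 100.0 = 2.339 pbw
  SiO2: 67.34% × 100.0 = 67.34 pbw
  K2O: 13.24% × 100.0 = 13.24 pbw
  Al2O3: 5.386% × 100.0 = 5.386 pbw
  ZrO2: 2.339% × 100.0 = 2.339 pbw
Verifying the oxide balance from the weights as reported, for the quoted basis mass (sums match the target masses up to rounding of the answer):
  Na2O: 16.21·0.4363 + 22.56·0.1011 = 9.353 pbw (target 9.353 pbw)
  SrO: 3.341·0.7000 = 2.339 pbw (target 2.339 pbw)
  SiO2: 52.88·0.9949 + 3.488·0.3284 + 22.56·0.6019 = 67.33 pbw (target 67.34 pbw)
  K2O: 17.90·0.6778 + 22.56·0.04900 = 13.24 pbw (target 13.24 pbw)
  Al2O3: 52.88·0.003000 + 22.56·0.2317 = 5.386 pbw (target 5.386 pbw)
  ZrO2: 3.488·0.6706 = 2.339 pbw (target 2.339 pbw)
The glass-mass cross-check: total charge less LOI = 99.99 pbw (per-oxide target masses sum to 100.0 pbw; basis as stated: 100.0 pbw — a pure rounding effect).
Whole-batch sum: Σ batch = 116.4 pbw; Σ batch·LOI gives LOI loss = 16.39 pbw; the yield ratio, glass ÷ batch: 85.92%.

Batch per 100.0 pbw vitreous product:
  sand: 52.88 pbw
  zircon: 3.488 pbw
  SrCO3: 3.341 pbw
  potash: 17.90 pbw
  salt cake: 16.21 pbw
  nepheline syenite: 22.56 pbw
Total batch = 116.4 pbw; LOI loss = 16.39 pbw; yield = 85.92%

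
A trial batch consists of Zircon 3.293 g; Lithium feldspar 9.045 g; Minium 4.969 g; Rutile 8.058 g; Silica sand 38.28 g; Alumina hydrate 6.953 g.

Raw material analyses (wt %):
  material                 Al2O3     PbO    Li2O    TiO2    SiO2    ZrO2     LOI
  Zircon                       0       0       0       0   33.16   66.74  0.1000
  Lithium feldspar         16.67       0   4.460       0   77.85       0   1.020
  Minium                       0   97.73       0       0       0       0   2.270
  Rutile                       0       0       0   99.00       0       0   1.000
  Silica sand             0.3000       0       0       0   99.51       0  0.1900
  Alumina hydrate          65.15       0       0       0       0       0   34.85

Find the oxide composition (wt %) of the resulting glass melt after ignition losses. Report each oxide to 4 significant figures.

Glass mass = 67.81 g (batch 70.60 − LOI 2.785).
Composition: Al2O3 9.073%, PbO 7.161%, Li2O 0.5949%, TiO2 11.76%, SiO2 68.17%, ZrO2 3.241%

Values along the way appear with 4-significant-figure rounding in the printout. Full precision is held at all times; a single rounding produces each reported number — all derived quantities (glass mass, the six compositions, yield, the totals, ignition loss) are rebuilt from the weighed amounts per 67.81 g of glass in full float precision, as they appear in question or answer.
Mass of each oxide from the mix:
  Al2O3: 9.045·0.1667 + 38.28·0.003000 + 6.953·0.6515 = 6.153 g
  PbO: 4.969·0.9773 = 4.856 g
  Li2O: 9.045·0.04460 = 0.4034 g
  TiO2: 8.058·0.9900 = 7.977 g
  SiO2: 3.293·0.3316 + 9.045·0.7785 + 38.28·0.9951 = 46.23 g
  ZrO2: 3.293·0.6674 = 2.198 g
LOI: 3.293·0.001000 + 9.045·0.01020 + 4.969·0.02270 + 8.058·0.01000 + 38.28·0.001900 + 6.953·0.3485 = 2.785 g
The glass mass, total less LOI, = 70.60 − 2.785 = 67.81 g (the oxide masses sum to this)
each wt % is 100 × oxide ÷ glass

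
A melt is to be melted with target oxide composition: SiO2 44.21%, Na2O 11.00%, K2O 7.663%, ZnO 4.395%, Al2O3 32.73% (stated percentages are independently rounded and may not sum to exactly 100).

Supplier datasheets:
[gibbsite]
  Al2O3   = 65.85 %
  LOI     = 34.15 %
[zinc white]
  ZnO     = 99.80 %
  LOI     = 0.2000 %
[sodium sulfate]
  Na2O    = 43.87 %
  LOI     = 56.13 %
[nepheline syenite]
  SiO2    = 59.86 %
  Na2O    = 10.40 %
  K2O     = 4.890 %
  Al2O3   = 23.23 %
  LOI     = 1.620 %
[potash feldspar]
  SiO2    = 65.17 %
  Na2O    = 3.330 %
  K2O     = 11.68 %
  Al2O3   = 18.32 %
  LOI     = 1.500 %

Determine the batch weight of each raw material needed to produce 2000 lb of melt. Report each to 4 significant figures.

Values along the way appear (rounded to four significant digits) alongside each step — all arithmetic keeps full precision from first step to last — each reported result includes exactly one rounding. Derived quantities, including net glass mass, the yield, five oxide percentages, the totals, ignition loss, are carried starting from the weights per 2000 lb of glass at full float precision, as set out in the problem or the answer.
Target oxide masses per 2000 lb melt:
  SiO2: 44.21% × 2000 = 884.2 lb
  Na2O: 11.00% × 2000 = 220.0 lb
  K2O: 7.663% × 2000 = 153.3 lb
  ZnO: 4.395% × 2000 = 87.90 lb
  Al2O3: 32.73% × 2000 = 654.6 lb
Checking each oxide sum applying the batch weights above, relative to the basis at hand (every target is met by its sum inside rounding margins):
  SiO2: 89.23·0.5986 + 1275·0.6517 = 884.3 lb (target 884.2 lb)
  Na2O: 383.6·0.4387 + 89.23·0.1040 + 1275·0.03330 = 220.0 lb (target 220.0 lb)
  K2O: 89.23·0.04890 + 1275·0.1168 = 153.3 lb (target 153.3 lb)
  ZnO: 88.08·0.9980 = 87.90 lb (target 87.90 lb)
  Al2O3: 607.9·0.6585 + 89.23·0.2323 + 1275·0.1832 = 654.6 lb (target 654.6 lb)
The glass-mass cross-check: total charge less LOI = 2000 lb (per-oxide target masses sum to 2000 lb; against the stated basis, 2000 lb — rounding explains the deltas).
Batch total: Σ batch = 2444 lb; ignition loss, Σ(batch × LOI) = 443.7 lb; yield = glass ÷ total batch = 81.85%.

Batch per 2000 lb melt:
  gibbsite: 607.9 lb
  zinc white: 88.08 lb
  sodium sulfate: 383.6 lb
  nepheline syenite: 89.23 lb
  potash feldspar: 1275 lb
Total batch = 2444 lb; LOI loss = 443.7 lb; yield = 81.85%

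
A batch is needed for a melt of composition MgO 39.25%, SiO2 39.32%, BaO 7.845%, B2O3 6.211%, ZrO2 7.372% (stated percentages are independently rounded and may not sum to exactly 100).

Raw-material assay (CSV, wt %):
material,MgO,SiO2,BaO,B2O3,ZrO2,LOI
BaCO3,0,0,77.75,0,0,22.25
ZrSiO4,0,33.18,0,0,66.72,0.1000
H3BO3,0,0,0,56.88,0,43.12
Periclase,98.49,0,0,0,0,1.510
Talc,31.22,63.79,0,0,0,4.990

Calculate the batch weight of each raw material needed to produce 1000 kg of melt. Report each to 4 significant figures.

The whole derivation keeps full float precision from start to finish; working values are displayed rounded to 4 significant digits when written out. Exactly one rounding goes into each reported result; derived quantities, which include five oxide percentages, LOI, net glass mass, yield, the totals, are carried in exact precision, as written in the question or the answer, from the batch weights per 1000 kg of glass.
Oxide mass targets, per 1000 kg melt:
  MgO: 39.25% × 1000 = 392.5 kg
  SiO2: 39.32% × 1000 = 393.2 kg
  BaO: 7.845% × 1000 = 78.45 kg
  B2O3: 6.211% × 1000 = 62.11 kg
  ZrO2: 7.372% × 1000 = 73.72 kg
Mass-balance tally per oxide given the weights on record, for the quoted basis mass (target by target, the sums agree net of answer rounding effects):
  MgO: 221.3·0.9849 + 558.9·0.3122 = 392.4 kg (target 392.5 kg)
  SiO2: 110.5·0.3318 + 558.9·0.6379 = 393.2 kg (target 393.2 kg)
  BaO: 100.9·0.7775 = 78.45 kg (target 78.45 kg)
  B2O3: 109.2·0.5688 = 62.11 kg (target 62.11 kg)
  ZrO2: 110.5·0.6672 = 73.73 kg (target 73.72 kg)
Consistency of the glass mass: the batch minus its LOI: 999.9 kg (summing oxide targets gives 1000 kg; with the basis standing at 1000 kg — any gap is answer rounding).
Adding the batch up: Σ batch = 1101 kg; LOI loss = Σ batch·LOI = 100.9 kg; yield = glass ÷ total batch = 90.84%.

Batch per 1000 kg melt:
  BaCO3: 100.9 kg
  ZrSiO4: 110.5 kg
  H3BO3: 109.2 kg
  Periclase: 221.3 kg
  Talc: 558.9 kg
Total batch = 1101 kg; LOI loss = 100.9 kg; yield = 90.84%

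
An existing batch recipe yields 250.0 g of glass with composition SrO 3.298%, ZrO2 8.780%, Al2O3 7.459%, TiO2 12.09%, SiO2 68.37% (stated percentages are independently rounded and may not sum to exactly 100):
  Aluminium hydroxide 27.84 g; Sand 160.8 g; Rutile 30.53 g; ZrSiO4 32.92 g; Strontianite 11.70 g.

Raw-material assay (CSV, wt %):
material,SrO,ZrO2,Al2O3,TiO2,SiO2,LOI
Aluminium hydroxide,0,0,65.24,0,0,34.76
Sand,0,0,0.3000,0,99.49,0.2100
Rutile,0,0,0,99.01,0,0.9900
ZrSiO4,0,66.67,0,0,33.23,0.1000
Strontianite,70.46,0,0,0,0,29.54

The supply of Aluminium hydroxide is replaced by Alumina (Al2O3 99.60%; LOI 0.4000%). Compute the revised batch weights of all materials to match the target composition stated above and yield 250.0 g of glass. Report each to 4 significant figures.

Revised batch per 250.0 g glass:
  Alumina: 18.24 g
  Sand: 160.8 g
  Rutile: 30.53 g
  ZrSiO4: 32.92 g
  Strontianite: 11.70 g
Total batch = 254.2 g; LOI loss = 4.202 g

Values along the way are displayed rounded off to 4 significant figures within the worked lines. Each numeric step carries exact precision at all times; exactly one rounding goes into every reported value; derived quantities, including five oxide percentages, totals, ignition loss, glass mass, the yield, are recomputed starting from the weights per 250.0 g of glass in full precision as set out in the problem or answer text.
Target masses of each oxide per 250.0 g glass:
  SrO: 3.298% × 250.0 = 8.245 g
  ZrO2: 8.780% × 250.0 = 21.95 g
  Al2O3: 7.459% × 250.0 = 18.65 g
  TiO2: 12.09% × 250.0 = 30.22 g
  SiO2: 68.37% × 250.0 = 170.9 g
A balance pass over the oxides, on the weights just shown, for the quoted basis mass (delivered sums recover each target given rounding of the digits):
  SrO: 11.70·0.7046 = 8.244 g (target 8.245 g)
  ZrO2: 32.92·0.6667 = 21.95 g (target 21.95 g)
  Al2O3: 18.24·0.9960 + 160.8·0.003000 = 18.65 g (target 18.65 g)
  TiO2: 30.53·0.9901 = 30.23 g (target 30.22 g)
  SiO2: 160.8·0.9949 + 32.92·0.3323 = 170.9 g (target 170.9 g)
Mass balance on the glass: net batch after ignition = 250.0 g (per-oxide target masses sum to 250.0 g; basis as stated: 250.0 g — rounding explains the deltas).
Total batch = Σ batch = 254.2 g; Σ batch·LOI gives LOI loss = 4.202 g; yield: glass divided by total = 98.35%.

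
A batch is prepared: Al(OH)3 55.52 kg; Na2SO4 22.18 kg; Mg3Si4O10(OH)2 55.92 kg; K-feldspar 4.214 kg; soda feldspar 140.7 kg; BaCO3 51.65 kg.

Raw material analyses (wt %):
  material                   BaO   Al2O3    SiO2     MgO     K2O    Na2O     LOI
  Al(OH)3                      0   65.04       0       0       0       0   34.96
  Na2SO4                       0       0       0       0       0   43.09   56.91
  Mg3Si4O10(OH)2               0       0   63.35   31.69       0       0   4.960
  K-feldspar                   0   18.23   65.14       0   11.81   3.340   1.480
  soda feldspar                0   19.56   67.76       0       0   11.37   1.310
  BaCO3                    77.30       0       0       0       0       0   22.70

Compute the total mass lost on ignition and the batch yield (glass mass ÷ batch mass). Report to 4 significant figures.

Values along the way are printed, rounded to 4 significant digits, as written — the whole derivation maintains exact precision through the solve — every reported figure takes just one rounding; derived quantities are computed at full precision (net glass mass, the yield, ignition loss, totals, six oxide percentages) using the weight values on 281.7 kg of glass as quoted within problem or answer.
Each material's LOI contribution:
  Al(OH)3: 55.52 × 0.3496 = 19.41 kg
  Na2SO4: 22.18 × 0.5691 = 12.62 kg
  Mg3Si4O10(OH)2: 55.92 × 0.04960 = 2.774 kg
  K-feldspar: 4.214 × 0.01480 = 0.06237 kg
  soda feldspar: 140.7 × 0.01310 = 1.843 kg
  BaCO3: 51.65 × 0.2270 = 11.72 kg
Total LOI = 48.44 kg
Glass = batch − LOI = 330.2 − 48.44 = 281.7 kg

LOI loss = 48.44 kg; glass = 281.7 kg; yield = 85.33%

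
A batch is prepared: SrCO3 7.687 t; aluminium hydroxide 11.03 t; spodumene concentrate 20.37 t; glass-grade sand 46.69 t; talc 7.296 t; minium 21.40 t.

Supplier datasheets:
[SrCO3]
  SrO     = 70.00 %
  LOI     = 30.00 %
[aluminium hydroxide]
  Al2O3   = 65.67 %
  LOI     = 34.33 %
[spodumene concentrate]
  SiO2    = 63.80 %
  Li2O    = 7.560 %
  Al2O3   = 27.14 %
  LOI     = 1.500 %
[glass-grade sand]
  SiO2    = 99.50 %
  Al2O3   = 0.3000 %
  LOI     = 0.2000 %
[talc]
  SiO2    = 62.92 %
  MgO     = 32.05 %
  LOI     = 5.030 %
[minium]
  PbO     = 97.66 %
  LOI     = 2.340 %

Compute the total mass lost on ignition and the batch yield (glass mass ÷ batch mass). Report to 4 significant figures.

LOI loss = 7.359 t; glass = 107.1 t; yield = 93.57%

The working math maintains full float precision at all times. In-progress results appear rounded off to 4 significant figures in the working — each reported value receives exactly one rounding — all derived quantities, including the totals, glass mass, the yield, six oxide percentages, LOI, are carried from the weighed amounts on 107.1 t of glass at full float precision precisely as stated by question or answer.
Per-material ignition loss:
  SrCO3: 7.687 × 0.3000 = 2.306 t
  aluminium hydroxide: 11.03 × 0.3433 = 3.787 t
  spodumene concentrate: 20.37 × 0.01500 = 0.3055 t
  glass-grade sand: 46.69 × 0.002000 = 0.09338 t
  talc: 7.296 × 0.05030 = 0.3670 t
  minium: 21.40 × 0.02340 = 0.5008 t
Total LOI = 7.359 t
Glass = batch − LOI = 114.5 − 7.359 = 107.1 t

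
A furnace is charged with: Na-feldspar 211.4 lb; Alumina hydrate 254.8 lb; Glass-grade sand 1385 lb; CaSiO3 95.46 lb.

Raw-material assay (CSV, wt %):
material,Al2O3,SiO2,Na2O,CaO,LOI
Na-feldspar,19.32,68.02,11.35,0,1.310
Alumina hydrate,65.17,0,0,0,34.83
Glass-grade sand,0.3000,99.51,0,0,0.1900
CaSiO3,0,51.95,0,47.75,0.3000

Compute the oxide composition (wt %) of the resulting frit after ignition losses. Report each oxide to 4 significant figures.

Working values appear rounded to four significant digits at each printed step; the working math keeps full float precision from start to finish — each reported number is rounded a single time; derived quantities (ignition loss, yield, totals, four oxide percentages, net glass mass) are re-derived from the weighed amounts at 1852 lb of glass in exact precision, exactly as printed in question or answer.
Delivered oxide masses:
  Al2O3: 211.4·0.1932 + 254.8·0.6517 + 1385·0.003000 = 211.1 lb
  SiO2: 211.4·0.6802 + 1385·0.9951 + 95.46·0.5195 = 1572 lb
  Na2O: 211.4·0.1135 = 23.99 lb
  CaO: 95.46·0.4775 = 45.58 lb
LOI: 211.4·0.01310 + 254.8·0.3483 + 1385·0.001900 + 95.46·0.003000 = 94.43 lb
Glass = total batch minus LOI = 1947 − 94.43 = 1852 lb (matching Σ of the oxides)
each wt % is 100 × oxide ÷ glass

Glass mass = 1852 lb (batch 1947 − LOI 94.43).
Composition: Al2O3 11.39%, SiO2 84.85%, Na2O 1.295%, CaO 2.461%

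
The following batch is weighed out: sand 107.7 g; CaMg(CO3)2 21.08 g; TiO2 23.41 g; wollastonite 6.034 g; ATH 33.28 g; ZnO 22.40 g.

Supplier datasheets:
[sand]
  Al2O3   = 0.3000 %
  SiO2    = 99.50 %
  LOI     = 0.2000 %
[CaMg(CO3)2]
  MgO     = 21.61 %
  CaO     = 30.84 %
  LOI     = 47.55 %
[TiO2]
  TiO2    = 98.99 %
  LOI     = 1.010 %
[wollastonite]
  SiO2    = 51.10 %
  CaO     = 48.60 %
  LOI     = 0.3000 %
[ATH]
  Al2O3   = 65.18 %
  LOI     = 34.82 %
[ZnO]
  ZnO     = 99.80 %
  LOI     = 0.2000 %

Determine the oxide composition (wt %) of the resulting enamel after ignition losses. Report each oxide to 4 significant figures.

In-progress results appear (rounded to four significant figures) in the working. The whole derivation holds exact precision throughout. A single rounding completes each reported result. Derived quantities, including net glass mass, the totals, yield, LOI, six oxide percentages, are carried starting from the weights at 191.8 g of glass at full float precision, precisely as stated by the question or the answer.
Delivered oxide masses:
  Al2O3: 107.7·0.003000 + 33.28·0.6518 = 22.02 g
  MgO: 21.08·0.2161 = 4.555 g
  SiO2: 107.7·0.9950 + 6.034·0.5110 = 110.2 g
  ZnO: 22.40·0.9980 = 22.36 g
  CaO: 21.08·0.3084 + 6.034·0.4860 = 9.434 g
  TiO2: 23.41·0.9899 = 23.17 g
LOI: 107.7·0.002000 + 21.08·0.4755 + 23.41·0.01010 + 6.034·0.003000 + 33.28·0.3482 + 22.40·0.002000 = 22.13 g
The glass mass, total less LOI, = 213.9 − 22.13 = 191.8 g (= Σ oxide masses)
oxide / glass × 100 gives the wt %

Glass mass = 191.8 g (batch 213.9 − LOI 22.13).
Composition: Al2O3 11.48%, MgO 2.375%, SiO2 57.49%, ZnO 11.66%, CaO 4.919%, TiO2 12.08%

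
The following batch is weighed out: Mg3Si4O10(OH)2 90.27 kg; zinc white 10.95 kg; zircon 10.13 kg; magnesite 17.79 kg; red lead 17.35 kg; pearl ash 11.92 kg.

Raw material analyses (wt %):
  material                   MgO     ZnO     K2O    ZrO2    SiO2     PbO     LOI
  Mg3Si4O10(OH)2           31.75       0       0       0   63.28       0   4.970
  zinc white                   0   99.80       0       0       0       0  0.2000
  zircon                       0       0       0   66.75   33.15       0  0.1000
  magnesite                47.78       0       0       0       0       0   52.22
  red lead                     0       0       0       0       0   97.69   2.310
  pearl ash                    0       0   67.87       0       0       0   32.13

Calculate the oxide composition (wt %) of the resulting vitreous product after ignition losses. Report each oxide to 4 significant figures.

Glass mass = 140.4 kg (batch 158.4 − LOI 18.04).
Composition: MgO 26.47%, ZnO 7.785%, K2O 5.763%, ZrO2 4.817%, SiO2 43.09%, PbO 12.07%

In-progress results are shown rounded to 4 significant figures in the printout. Every computation holds exact precision end to end. A single rounding produces every reported result — derived quantities are rebuilt at full float precision (LOI, yield, six oxide percentages, totals, glass mass) from the batch weights at 140.4 kg of glass as given in either problem or answer.
Per-oxide mass from batch:
  MgO: 90.27·0.3175 + 17.79·0.4778 = 37.16 kg
  ZnO: 10.95·0.9980 = 10.93 kg
  K2O: 11.92·0.6787 = 8.090 kg
  ZrO2: 10.13·0.6675 = 6.762 kg
  SiO2: 90.27·0.6328 + 10.13·0.3315 = 60.48 kg
  PbO: 17.35·0.9769 = 16.95 kg
LOI: 90.27·0.04970 + 10.95·0.002000 + 10.13·0.001000 + 17.79·0.5222 + 17.35·0.02310 + 11.92·0.3213 = 18.04 kg
Glass mass = batch − LOI = 158.4 − 18.04 = 140.4 kg (the oxide masses sum to this)
wt % = oxide mass / glass mass × 100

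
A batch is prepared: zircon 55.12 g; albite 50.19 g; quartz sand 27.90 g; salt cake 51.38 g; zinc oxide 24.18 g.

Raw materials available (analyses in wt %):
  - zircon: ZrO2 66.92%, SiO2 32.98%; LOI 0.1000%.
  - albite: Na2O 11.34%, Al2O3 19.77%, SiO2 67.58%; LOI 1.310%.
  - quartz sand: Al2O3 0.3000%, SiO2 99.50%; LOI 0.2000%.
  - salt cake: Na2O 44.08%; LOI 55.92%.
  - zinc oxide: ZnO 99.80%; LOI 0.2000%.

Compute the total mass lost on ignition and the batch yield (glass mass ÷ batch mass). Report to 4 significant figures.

LOI loss = 29.55 g; glass = 179.2 g; yield = 85.85%

Values along the way appear rounded to 4 significant figures alongside each step; each numeric step runs at full precision through the solve. Exactly one rounding goes into each reported result. The derived quantities are rebuilt from the weighed amounts per 179.2 g of glass in full precision (ignition loss, five oxide percentages, glass mass, the yield, the totals), as quoted within the problem or answer text.
Ignition loss by material:
  zircon: 55.12 × 0.001000 = 0.05512 g
  albite: 50.19 × 0.01310 = 0.6575 g
  quartz sand: 27.90 × 0.002000 = 0.05580 g
  salt cake: 51.38 × 0.5592 = 28.73 g
  zinc oxide: 24.18 × 0.002000 = 0.04836 g
Total LOI = 29.55 g
Glass = batch − LOI = 208.8 − 29.55 = 179.2 g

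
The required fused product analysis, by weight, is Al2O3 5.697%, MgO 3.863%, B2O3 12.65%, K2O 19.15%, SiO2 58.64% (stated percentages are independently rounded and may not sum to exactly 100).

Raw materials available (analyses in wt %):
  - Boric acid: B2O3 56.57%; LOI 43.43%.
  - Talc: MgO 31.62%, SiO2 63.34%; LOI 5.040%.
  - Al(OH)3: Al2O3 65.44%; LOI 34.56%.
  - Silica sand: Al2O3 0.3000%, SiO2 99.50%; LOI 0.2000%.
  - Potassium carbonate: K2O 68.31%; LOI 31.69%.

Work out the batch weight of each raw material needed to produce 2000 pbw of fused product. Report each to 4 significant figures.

Batch per 2000 pbw fused product:
  Boric acid: 447.2 pbw
  Talc: 244.3 pbw
  Al(OH)3: 169.4 pbw
  Silica sand: 1023 pbw
  Potassium carbonate: 560.7 pbw
Total batch = 2445 pbw; LOI loss = 444.8 pbw; yield = 81.80%

Full float precision is kept end to end; values along the way are shown, with 4-significant-digit rounding, in the working; every reported number includes exactly one rounding — all derived quantities are computed in full float precision (LOI, the five compositions, net glass mass, the totals, the yield) using the weight values per 2000 pbw of glass as they appear in the problem or answer text.
Target oxide masses per 2000 pbw fused product:
  Al2O3: 5.697% × 2000 = 113.9 pbw
  MgO: 3.863% × 2000 = 77.26 pbw
  B2O3: 12.65% × 2000 = 253.0 pbw
  K2O: 19.15% × 2000 = 383.0 pbw
  SiO2: 58.64% × 2000 = 1173 pbw
Oxide-by-oxide audit per the reported batch figures, versus the basis set out (sum by sum, the targets are met once rounding is allowed for):
  Al2O3: 169.4·0.6544 + 1023·0.003000 = 113.9 pbw (target 113.9 pbw)
  MgO: 244.3·0.3162 = 77.25 pbw (target 77.26 pbw)
  B2O3: 447.2·0.5657 = 253.0 pbw (target 253.0 pbw)
  K2O: 560.7·0.6831 = 383.0 pbw (target 383.0 pbw)
  SiO2: 244.3·0.6334 + 1023·0.9950 = 1173 pbw (target 1173 pbw)
Auditing the glass mass value: net batch after ignition = 2000 pbw (oxide target masses add up to 2000 pbw; against the stated basis, 2000 pbw — rounding explains the deltas).
Batch grand total — Σ batch = 2445 pbw; LOI removed, Σ of batch·LOI: 444.8 pbw; yield: glass divided by total = 81.80%.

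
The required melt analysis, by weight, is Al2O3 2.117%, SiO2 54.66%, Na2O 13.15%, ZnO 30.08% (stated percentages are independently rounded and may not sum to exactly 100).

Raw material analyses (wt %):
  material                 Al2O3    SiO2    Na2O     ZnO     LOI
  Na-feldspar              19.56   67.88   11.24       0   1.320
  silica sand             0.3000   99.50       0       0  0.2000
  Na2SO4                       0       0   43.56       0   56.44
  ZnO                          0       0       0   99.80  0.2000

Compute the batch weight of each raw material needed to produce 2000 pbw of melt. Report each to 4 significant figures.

Values along the way are displayed (rounded to four significant figures) at each printed step. All arithmetic holds full precision at every stage. Each reported number takes exactly one rounding. All derived quantities, including net glass mass, ignition loss, the four compositions, the totals, the yield, are re-derived starting from the weights at 2000 pbw of glass at full precision exactly as shown in the problem or answer text.
The oxide mass targets at 2000 pbw melt:
  Al2O3: 2.117% × 2000 = 42.34 pbw
  SiO2: 54.66% × 2000 = 1093 pbw
  Na2O: 13.15% × 2000 = 263.0 pbw
  ZnO: 30.08% × 2000 = 601.6 pbw
Checking each oxide sum working from each reported weight, for the quoted basis mass (summed amounts equal target values given rounding of the digits):
  Al2O3: 201.7·0.1956 + 961.1·0.003000 = 42.34 pbw (target 42.34 pbw)
  SiO2: 201.7·0.6788 + 961.1·0.9950 = 1093 pbw (target 1093 pbw)
  Na2O: 201.7·0.1124 + 551.7·0.4356 = 263.0 pbw (target 263.0 pbw)
  ZnO: 602.8·0.9980 = 601.6 pbw (target 601.6 pbw)
Mass balance on the glass: total batch − LOI = 2000 pbw (targets for the oxides total 2000 pbw; versus the stated basis of 2000 pbw — deltas are rounding alone).
Summing the batch: Σ batch = 2317 pbw; the LOI term Σ batch·LOI equals 317.2 pbw; yield, glass over the total, = 86.31%.

Batch per 2000 pbw melt:
  Na-feldspar: 201.7 pbw
  silica sand: 961.1 pbw
  Na2SO4: 551.7 pbw
  ZnO: 602.8 pbw
Total batch = 2317 pbw; LOI loss = 317.2 pbw; yield = 86.31%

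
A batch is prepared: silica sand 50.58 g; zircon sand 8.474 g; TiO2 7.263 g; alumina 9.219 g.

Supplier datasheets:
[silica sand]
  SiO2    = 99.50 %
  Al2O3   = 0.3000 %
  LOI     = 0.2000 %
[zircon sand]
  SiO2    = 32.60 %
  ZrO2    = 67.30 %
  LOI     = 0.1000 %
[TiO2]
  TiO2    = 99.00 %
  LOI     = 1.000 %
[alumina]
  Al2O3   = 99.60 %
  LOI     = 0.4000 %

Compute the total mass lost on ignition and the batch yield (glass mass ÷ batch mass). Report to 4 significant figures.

Exact precision is kept end to end. Mid-chain values appear rounded off to 4 significant figures in the working — each reported figure receives exactly one rounding; the derived quantities, which include totals, glass mass, four oxide percentages, yield, ignition loss, are rebuilt in full precision, as they appear in question or answer, from the batch weights per 75.32 g of glass.
LOI of each material in turn:
  silica sand: 50.58 × 0.002000 = 0.1012 g
  zircon sand: 8.474 × 0.001000 = 0.008474 g
  TiO2: 7.263 × 0.01000 = 0.07263 g
  alumina: 9.219 × 0.004000 = 0.03688 g
Total LOI = 0.2191 g
Glass = batch − LOI = 75.54 − 0.2191 = 75.32 g

LOI loss = 0.2191 g; glass = 75.32 g; yield = 99.71%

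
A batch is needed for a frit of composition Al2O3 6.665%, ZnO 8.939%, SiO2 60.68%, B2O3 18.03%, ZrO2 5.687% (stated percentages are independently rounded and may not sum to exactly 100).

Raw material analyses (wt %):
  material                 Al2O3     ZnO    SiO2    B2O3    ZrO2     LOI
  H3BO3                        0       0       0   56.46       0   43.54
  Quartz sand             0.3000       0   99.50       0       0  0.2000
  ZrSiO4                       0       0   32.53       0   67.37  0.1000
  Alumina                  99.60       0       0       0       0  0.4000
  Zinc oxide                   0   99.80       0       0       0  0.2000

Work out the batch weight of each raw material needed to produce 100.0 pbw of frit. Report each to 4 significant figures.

Batch per 100.0 pbw frit:
  H3BO3: 31.93 pbw
  Quartz sand: 58.23 pbw
  ZrSiO4: 8.441 pbw
  Alumina: 6.516 pbw
  Zinc oxide: 8.957 pbw
Total batch = 114.1 pbw; LOI loss = 14.07 pbw; yield = 87.66%

All internal work maintains exact precision through the solve — values along the way appear, with 4-significant-digit rounding, alongside each step — exactly one rounding is applied to every reported value; all derived quantities (the five compositions, glass mass, ignition loss, the yield, the totals) are carried in full precision from the batch weights per 100.0 pbw of glass, exactly as shown in the problem or the answer.
Per-oxide target masses for 100.0 pbw frit:
  Al2O3: 6.665% × 100.0 = 6.665 pbw
  ZnO: 8.939% × 100.0 = 8.939 pbw
  SiO2: 60.68% × 100.0 = 60.68 pbw
  B2O3: 18.03% × 100.0 = 18.03 pbw
  ZrO2: 5.687% × 100.0 = 5.687 pbw
Balance tally, oxide-wise, working from each reported weight, at the basis given (target by target, the sums agree up to rounding of the answer):
  Al2O3: 58.23·0.003000 + 6.516·0.9960 = 6.665 pbw (target 6.665 pbw)
  ZnO: 8.957·0.9980 = 8.939 pbw (target 8.939 pbw)
  SiO2: 58.23·0.9950 + 8.441·0.3253 = 60.68 pbw (target 60.68 pbw)
  B2O3: 31.93·0.5646 = 18.03 pbw (target 18.03 pbw)
  ZrO2: 8.441·0.6737 = 5.687 pbw (target 5.687 pbw)
Glass-mass closure: total charge less LOI = 100.0 pbw (targets for the oxides total 100.0 pbw; with the basis standing at 100.0 pbw — rounding explains the deltas).
Adding the batch up: Σ batch = 114.1 pbw; LOI loss = Σ batch·LOI = 14.07 pbw; glass ÷ batch gives a yield of 87.66%.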